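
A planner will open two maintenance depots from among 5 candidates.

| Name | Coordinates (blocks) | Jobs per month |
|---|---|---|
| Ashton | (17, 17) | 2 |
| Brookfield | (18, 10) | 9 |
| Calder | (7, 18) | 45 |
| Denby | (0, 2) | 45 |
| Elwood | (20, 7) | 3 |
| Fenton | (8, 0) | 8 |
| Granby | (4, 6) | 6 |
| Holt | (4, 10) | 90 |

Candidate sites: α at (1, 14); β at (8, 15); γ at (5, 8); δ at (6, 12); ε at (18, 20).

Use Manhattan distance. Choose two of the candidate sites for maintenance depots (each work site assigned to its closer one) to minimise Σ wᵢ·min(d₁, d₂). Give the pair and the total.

{β, γ}, total 1256

Evaluate every pair (each demand assigned to the nearer of the two):
  {β, γ}: total = 1256
  {γ, δ}: total = 1392
  {α, γ}: total = 1542
  {γ, ε}: total = 1554
  {β, δ}: total = 1625
  {α, δ}: total = 1635
  {δ, ε}: total = 1698
  {α, β}: total = 1798
  {α, ε}: total = 2042
  {β, ε}: total = 2276
Best pair: {β, γ} with total 1256.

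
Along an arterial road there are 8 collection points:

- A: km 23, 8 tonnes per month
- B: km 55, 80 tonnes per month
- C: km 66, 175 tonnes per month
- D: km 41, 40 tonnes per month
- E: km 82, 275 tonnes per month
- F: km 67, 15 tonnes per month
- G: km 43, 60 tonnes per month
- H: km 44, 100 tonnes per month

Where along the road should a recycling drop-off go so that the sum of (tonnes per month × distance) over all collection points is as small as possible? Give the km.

For a sum of weighted absolute distances on a line, the optimum is the weighted median (not the mean). Total weight W = 753; half-weight = 376.5.
Sort by position and accumulate weight:
  km 23 (A, w=8) → cum 8
  km 41 (D, w=40) → cum 48
  km 43 (G, w=60) → cum 108
  km 44 (H, w=100) → cum 208
  km 55 (B, w=80) → cum 288
  km 66 (C, w=175) → cum 463  ≥ 376.5 → median here
  km 67 (F, w=15) → cum 478
  km 82 (E, w=275) → cum 753
Optimal location: km 66.

x = 66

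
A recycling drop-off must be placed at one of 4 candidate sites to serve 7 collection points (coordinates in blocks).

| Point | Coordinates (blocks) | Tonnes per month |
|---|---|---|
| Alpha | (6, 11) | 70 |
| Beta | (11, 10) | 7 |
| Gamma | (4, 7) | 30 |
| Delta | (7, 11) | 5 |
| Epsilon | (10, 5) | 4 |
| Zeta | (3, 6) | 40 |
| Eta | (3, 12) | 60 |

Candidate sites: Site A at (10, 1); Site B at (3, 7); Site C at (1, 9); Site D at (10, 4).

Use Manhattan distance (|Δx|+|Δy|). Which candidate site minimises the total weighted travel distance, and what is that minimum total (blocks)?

Total weighted distance at each candidate:
  Site A (10, 1): total = 3051
  Site B (3, 7): total = 1013
  Site C (1, 9): total = 1309
  Site D (10, 4): total = 2403
Minimum is at Site B with total 1013 blocks.

Site B, total 1013 blocks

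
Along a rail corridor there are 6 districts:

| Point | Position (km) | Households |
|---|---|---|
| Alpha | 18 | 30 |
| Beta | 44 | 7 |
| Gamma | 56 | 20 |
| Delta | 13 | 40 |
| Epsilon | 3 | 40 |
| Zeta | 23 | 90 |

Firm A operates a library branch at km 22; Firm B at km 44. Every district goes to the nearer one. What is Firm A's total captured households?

The indifferent point is the midpoint (22+44)/2 = 33; districts left of it (closer to Firm A at 22) go to Firm A, those right go to Firm B.
  Epsilon at 3 (w=40) → Firm A
  Delta at 13 (w=40) → Firm A
  Alpha at 18 (w=30) → Firm A
  Zeta at 23 (w=90) → Firm A
  Beta at 44 (w=7) → Firm B
  Gamma at 56 (w=20) → Firm B
Firm A captures 200; Firm B captures 27.

200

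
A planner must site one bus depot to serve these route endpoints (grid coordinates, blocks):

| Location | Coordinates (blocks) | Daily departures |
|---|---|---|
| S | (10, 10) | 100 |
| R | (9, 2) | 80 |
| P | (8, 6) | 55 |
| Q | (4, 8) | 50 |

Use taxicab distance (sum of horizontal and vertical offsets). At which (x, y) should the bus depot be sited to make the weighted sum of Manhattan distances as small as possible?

Manhattan distance separates: Σwᵢ(|x−xᵢ|+|y−yᵢ|) = Σwᵢ|x−xᵢ| + Σwᵢ|y−yᵢ|, so x and y are optimised independently as 1-D weighted medians.
Total weight W = 285; half = 142.5.
x-coordinate, sorted with cumulative weight:
  x=4 (Q, w=50) cum 50
  x=8 (P, w=55) cum 105
  x=9 (R, w=80) cum 185  ← median
  x=10 (S, w=100) cum 285
⇒ x* = 9
y-coordinate, sorted with cumulative weight:
  y=2 (R, w=80) cum 80
  y=6 (P, w=55) cum 135
  y=8 (Q, w=50) cum 185  ← median
  y=10 (S, w=100) cum 285
⇒ y* = 8

(9, 8)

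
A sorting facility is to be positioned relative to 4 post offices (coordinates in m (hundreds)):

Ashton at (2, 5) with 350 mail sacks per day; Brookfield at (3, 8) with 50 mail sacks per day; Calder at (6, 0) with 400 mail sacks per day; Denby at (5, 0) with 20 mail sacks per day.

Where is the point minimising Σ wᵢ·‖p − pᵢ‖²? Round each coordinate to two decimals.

The minimiser of Σwᵢ‖p−pᵢ‖² is the weighted centroid p* = (Σwᵢpᵢ)/(Σwᵢ).
Σwᵢ = 820.
Σwᵢxᵢ = 350·2 + 50·3 + 400·6 + 20·5 = 3350.
Σwᵢyᵢ = 350·5 + 50·8 + 400·0 + 20·0 = 2150.
x* = 3350/820 = 4.09, y* = 2150/820 = 2.62.

(4.09, 2.62)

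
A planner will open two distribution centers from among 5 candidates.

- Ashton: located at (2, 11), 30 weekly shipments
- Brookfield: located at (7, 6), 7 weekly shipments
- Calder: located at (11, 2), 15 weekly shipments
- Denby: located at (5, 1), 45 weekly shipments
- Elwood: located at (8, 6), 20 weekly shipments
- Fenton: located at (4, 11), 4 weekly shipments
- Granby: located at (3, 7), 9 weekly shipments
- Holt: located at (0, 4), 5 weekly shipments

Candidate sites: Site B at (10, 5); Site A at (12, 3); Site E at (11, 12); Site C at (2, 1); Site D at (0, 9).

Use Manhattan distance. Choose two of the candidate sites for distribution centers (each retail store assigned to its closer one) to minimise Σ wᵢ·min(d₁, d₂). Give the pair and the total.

Evaluate every pair (each demand assigned to the nearer of the two):
  {Site B, Site C}: total = 719
  {Site B, Site D}: total = 767
  {Site C, Site D}: total = 789
  {Site A, Site C}: total = 797
  {Site A, Site D}: total = 845
  {Site E, Site C}: total = 955
  {Site B, Site E}: total = 1021
  {Site B, Site A}: total = 1127
  {Site A, Site E}: total = 1145
  {Site E, Site D}: total = 1199
Best pair: {Site B, Site C} with total 719.

{Site B, Site C}, total 719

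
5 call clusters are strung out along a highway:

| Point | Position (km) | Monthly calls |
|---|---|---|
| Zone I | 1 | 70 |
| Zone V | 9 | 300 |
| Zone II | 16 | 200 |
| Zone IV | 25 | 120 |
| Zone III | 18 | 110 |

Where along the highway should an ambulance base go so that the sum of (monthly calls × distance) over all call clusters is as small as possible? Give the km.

x = 16

For a sum of weighted absolute distances on a line, the optimum is the weighted median (not the mean). Total weight W = 800; half-weight = 400.
Sort by position and accumulate weight:
  km 1 (Zone I, w=70) → cum 70
  km 9 (Zone V, w=300) → cum 370
  km 16 (Zone II, w=200) → cum 570  ≥ 400 → median here
  km 18 (Zone III, w=110) → cum 680
  km 25 (Zone IV, w=120) → cum 800
Optimal location: km 16.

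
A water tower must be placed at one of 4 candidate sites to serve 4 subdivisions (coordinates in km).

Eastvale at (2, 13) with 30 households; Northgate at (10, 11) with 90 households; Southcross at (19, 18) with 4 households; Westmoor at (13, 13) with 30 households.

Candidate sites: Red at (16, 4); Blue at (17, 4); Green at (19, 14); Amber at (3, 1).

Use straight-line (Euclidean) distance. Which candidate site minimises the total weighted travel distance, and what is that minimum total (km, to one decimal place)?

Green, total 1563.2 km

Total weighted distance at each candidate:
  Red (16, 4): total = 1670.9
  Blue (17, 4): total = 1767.8
  Green (19, 14): total = 1563.2
  Amber (3, 1): total = 2021.8
Minimum is at Green with total 1563.2 km.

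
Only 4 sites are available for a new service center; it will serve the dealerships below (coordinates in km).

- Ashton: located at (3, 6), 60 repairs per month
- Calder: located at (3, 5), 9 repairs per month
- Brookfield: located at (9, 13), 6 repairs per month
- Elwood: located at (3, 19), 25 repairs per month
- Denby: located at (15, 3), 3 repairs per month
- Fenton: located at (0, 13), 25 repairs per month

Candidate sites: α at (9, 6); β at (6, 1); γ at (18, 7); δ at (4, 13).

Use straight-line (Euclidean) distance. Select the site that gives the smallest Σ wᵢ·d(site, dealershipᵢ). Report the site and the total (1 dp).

Total weighted distance at each candidate:
  α (9, 6): total = 1119.9
  β (6, 1): total = 1288.3
  γ (18, 7): total = 2072.7
  δ (4, 13): total = 823.5
Minimum is at δ with total 823.5 km.

δ, total 823.5 km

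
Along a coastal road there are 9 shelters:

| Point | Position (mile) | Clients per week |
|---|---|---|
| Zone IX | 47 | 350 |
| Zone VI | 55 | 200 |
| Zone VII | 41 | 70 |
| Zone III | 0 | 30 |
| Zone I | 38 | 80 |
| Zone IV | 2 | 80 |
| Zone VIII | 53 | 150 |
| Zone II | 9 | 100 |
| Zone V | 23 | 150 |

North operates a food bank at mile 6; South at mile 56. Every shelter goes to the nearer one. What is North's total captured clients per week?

360

The indifferent point is the midpoint (6+56)/2 = 31; shelters left of it (closer to North at 6) go to North, those right go to South.
  Zone III at 0 (w=30) → North
  Zone IV at 2 (w=80) → North
  Zone II at 9 (w=100) → North
  Zone V at 23 (w=150) → North
  Zone I at 38 (w=80) → South
  Zone VII at 41 (w=70) → South
  Zone IX at 47 (w=350) → South
  Zone VIII at 53 (w=150) → South
  Zone VI at 55 (w=200) → South
North captures 360; South captures 850.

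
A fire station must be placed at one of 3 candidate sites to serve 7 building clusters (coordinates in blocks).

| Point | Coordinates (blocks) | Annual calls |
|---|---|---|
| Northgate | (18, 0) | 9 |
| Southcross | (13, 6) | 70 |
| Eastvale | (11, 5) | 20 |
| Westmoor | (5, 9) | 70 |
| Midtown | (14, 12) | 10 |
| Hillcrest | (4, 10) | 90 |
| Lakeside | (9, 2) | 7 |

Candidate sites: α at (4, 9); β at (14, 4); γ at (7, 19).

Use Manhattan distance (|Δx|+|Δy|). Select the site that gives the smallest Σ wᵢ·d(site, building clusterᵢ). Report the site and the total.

α, total 1641 blocks

Total weighted distance at each candidate:
  α (4, 9): total = 1641
  β (14, 4): total = 2911
  γ (7, 19): total = 4153
Minimum is at α with total 1641 blocks.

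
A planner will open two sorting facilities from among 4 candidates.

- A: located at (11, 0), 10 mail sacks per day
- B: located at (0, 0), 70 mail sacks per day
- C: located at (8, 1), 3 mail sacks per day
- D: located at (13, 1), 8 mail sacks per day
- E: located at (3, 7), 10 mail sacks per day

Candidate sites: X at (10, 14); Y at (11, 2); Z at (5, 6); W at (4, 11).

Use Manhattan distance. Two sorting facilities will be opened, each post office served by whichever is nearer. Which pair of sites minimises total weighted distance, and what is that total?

Evaluate every pair (each demand assigned to the nearer of the two):
  {Y, Z}: total = 856
  {Y, W}: total = 1016
  {X, Z}: total = 1048
  {Z, W}: total = 1048
  {X, Y}: total = 1096
  {X, W}: total = 1420
Best pair: {Y, Z} with total 856.

{Y, Z}, total 856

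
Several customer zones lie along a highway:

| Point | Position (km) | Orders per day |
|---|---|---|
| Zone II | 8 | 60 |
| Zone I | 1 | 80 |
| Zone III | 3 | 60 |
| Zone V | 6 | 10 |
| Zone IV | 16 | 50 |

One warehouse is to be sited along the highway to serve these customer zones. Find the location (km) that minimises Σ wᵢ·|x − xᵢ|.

For a sum of weighted absolute distances on a line, the optimum is the weighted median (not the mean). Total weight W = 260; half-weight = 130.
Sort by position and accumulate weight:
  km 1 (Zone I, w=80) → cum 80
  km 3 (Zone III, w=60) → cum 140  ≥ 130 → median here
  km 6 (Zone V, w=10) → cum 150
  km 8 (Zone II, w=60) → cum 210
  km 16 (Zone IV, w=50) → cum 260
Optimal location: km 3.

x = 3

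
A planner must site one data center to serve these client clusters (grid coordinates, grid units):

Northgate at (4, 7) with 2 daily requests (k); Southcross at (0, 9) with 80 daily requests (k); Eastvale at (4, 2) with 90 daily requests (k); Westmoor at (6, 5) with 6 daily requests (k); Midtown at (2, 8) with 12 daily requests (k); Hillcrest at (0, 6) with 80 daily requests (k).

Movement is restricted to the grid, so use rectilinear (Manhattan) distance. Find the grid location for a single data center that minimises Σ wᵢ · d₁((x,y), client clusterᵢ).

(0, 6)

Manhattan distance separates: Σwᵢ(|x−xᵢ|+|y−yᵢ|) = Σwᵢ|x−xᵢ| + Σwᵢ|y−yᵢ|, so x and y are optimised independently as 1-D weighted medians.
Total weight W = 270; half = 135.
x-coordinate, sorted with cumulative weight:
  x=0 (Southcross, w=80) cum 80
  x=0 (Hillcrest, w=80) cum 160  ← median
  x=2 (Midtown, w=12) cum 172
  x=4 (Northgate, w=2) cum 174
  x=4 (Eastvale, w=90) cum 264
  x=6 (Westmoor, w=6) cum 270
⇒ x* = 0
y-coordinate, sorted with cumulative weight:
  y=2 (Eastvale, w=90) cum 90
  y=5 (Westmoor, w=6) cum 96
  y=6 (Hillcrest, w=80) cum 176  ← median
  y=7 (Northgate, w=2) cum 178
  y=8 (Midtown, w=12) cum 190
  y=9 (Southcross, w=80) cum 270
⇒ y* = 6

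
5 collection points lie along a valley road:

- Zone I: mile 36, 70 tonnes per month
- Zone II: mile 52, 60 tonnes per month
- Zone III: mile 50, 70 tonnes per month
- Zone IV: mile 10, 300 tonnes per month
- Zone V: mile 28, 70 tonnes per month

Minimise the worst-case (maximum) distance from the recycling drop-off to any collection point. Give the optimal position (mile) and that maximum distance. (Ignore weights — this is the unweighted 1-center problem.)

location 31, max distance 21

The 1-center on a line is the midpoint of the two extreme points: leftmost at 10, rightmost at 52.
Optimal location = (10 + 52)/2 = 31; maximum distance = (52 − 10)/2 = 21.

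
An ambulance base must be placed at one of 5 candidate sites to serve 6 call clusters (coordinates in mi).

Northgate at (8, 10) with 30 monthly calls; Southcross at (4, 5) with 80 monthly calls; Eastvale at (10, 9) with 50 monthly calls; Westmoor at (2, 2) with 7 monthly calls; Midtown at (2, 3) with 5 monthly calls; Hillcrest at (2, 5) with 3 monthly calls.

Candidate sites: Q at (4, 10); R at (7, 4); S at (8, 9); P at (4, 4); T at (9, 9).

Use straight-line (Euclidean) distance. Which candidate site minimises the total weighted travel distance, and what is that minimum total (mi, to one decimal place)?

S, total 711.1 mi

Total weighted distance at each candidate:
  Q (4, 10): total = 934.4
  R (7, 4): total = 805.5
  S (8, 9): total = 711.1
  P (4, 4): total = 724.5
  T (9, 9): total = 744.3
Minimum is at S with total 711.1 mi.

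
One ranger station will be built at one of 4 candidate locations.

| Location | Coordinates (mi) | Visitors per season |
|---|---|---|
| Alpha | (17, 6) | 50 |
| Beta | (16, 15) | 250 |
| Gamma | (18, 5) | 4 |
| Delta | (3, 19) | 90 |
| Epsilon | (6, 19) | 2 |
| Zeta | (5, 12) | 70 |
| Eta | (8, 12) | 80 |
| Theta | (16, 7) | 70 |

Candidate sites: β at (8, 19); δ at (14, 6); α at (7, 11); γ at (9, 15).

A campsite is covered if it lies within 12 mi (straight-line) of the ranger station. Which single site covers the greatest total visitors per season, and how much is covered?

Coverage radius r = 12 mi; a point is covered iff (Δx)²+(Δy)² ≤ 12² = 144.
  β (8, 19): covers {Beta, Delta, Epsilon, Zeta, Eta} → 492
  δ (14, 6): covers {Alpha, Beta, Gamma, Zeta, Eta, Theta} → 524
  α (7, 11): covers {Alpha, Beta, Delta, Epsilon, Zeta, Eta, Theta} → 612
  γ (9, 15): covers {Beta, Delta, Epsilon, Zeta, Eta, Theta} → 562
Maximum coverage at α: 612 visitors per season.

α, covering 612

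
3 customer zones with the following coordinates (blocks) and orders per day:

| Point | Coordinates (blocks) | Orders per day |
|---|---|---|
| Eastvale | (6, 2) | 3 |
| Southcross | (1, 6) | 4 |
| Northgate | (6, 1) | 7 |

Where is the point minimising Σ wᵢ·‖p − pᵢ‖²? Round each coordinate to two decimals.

(4.57, 2.64)

The minimiser of Σwᵢ‖p−pᵢ‖² is the weighted centroid p* = (Σwᵢpᵢ)/(Σwᵢ).
Σwᵢ = 14.
Σwᵢxᵢ = 3·6 + 4·1 + 7·6 = 64.
Σwᵢyᵢ = 3·2 + 4·6 + 7·1 = 37.
x* = 64/14 = 4.57, y* = 37/14 = 2.64.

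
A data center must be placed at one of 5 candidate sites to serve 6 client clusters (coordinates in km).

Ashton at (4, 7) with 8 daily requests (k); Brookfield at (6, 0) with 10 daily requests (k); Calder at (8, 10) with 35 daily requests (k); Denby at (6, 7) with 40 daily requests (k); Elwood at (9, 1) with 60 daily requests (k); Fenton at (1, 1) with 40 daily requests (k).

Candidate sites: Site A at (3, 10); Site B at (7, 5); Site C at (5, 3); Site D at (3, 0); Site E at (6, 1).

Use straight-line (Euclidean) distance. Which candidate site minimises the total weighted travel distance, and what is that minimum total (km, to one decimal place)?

Site B, total 904.5 km

Total weighted distance at each candidate:
  Site A (3, 10): total = 1492.2
  Site B (7, 5): total = 904.5
  Site C (5, 3): total = 943.3
  Site D (3, 0): total = 1236.9
  Site E (6, 1): total = 1003.3
Minimum is at Site B with total 904.5 km.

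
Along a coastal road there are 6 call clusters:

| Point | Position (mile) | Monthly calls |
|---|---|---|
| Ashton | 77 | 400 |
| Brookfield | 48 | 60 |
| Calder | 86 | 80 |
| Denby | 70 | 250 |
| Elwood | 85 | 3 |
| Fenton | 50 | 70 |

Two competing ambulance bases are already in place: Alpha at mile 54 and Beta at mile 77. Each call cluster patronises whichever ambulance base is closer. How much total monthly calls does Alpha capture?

The indifferent point is the midpoint (54+77)/2 = 65.5; call clusters left of it (closer to Alpha at 54) go to Alpha, those right go to Beta.
  Brookfield at 48 (w=60) → Alpha
  Fenton at 50 (w=70) → Alpha
  Denby at 70 (w=250) → Beta
  Ashton at 77 (w=400) → Beta
  Elwood at 85 (w=3) → Beta
  Calder at 86 (w=80) → Beta
Alpha captures 130; Beta captures 733.

130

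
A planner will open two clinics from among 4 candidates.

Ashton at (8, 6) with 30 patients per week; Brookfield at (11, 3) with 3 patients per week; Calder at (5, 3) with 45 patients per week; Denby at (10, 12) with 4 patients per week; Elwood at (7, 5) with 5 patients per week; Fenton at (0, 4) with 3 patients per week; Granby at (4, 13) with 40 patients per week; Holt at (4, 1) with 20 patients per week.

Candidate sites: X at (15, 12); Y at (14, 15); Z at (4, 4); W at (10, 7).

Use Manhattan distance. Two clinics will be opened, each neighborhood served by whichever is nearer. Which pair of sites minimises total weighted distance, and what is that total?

Evaluate every pair (each demand assigned to the nearer of the two):
  {Z, W}: total = 667
  {X, Z}: total = 766
  {Y, Z}: total = 774
  {X, W}: total = 1314
  {Y, W}: total = 1314
  {X, Y}: total = 2368
Best pair: {Z, W} with total 667.

{Z, W}, total 667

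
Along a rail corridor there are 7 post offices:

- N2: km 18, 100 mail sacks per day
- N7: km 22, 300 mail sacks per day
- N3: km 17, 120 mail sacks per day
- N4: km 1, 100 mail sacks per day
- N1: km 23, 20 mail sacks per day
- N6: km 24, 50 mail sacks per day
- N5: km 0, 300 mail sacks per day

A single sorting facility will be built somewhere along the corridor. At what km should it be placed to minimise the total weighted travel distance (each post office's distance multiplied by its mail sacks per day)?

For a sum of weighted absolute distances on a line, the optimum is the weighted median (not the mean). Total weight W = 990; half-weight = 495.
Sort by position and accumulate weight:
  km 0 (N5, w=300) → cum 300
  km 1 (N4, w=100) → cum 400
  km 17 (N3, w=120) → cum 520  ≥ 495 → median here
  km 18 (N2, w=100) → cum 620
  km 22 (N7, w=300) → cum 920
  km 23 (N1, w=20) → cum 940
  km 24 (N6, w=50) → cum 990
Optimal location: km 17.

x = 17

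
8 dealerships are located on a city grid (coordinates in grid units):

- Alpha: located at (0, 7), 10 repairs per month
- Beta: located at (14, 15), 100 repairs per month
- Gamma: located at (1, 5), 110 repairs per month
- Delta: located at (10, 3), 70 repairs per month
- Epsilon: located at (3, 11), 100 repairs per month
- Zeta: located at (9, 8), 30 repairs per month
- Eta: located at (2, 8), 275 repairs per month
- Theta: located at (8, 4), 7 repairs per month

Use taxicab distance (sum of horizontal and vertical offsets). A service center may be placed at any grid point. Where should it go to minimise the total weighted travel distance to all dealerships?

(2, 8)

Manhattan distance separates: Σwᵢ(|x−xᵢ|+|y−yᵢ|) = Σwᵢ|x−xᵢ| + Σwᵢ|y−yᵢ|, so x and y are optimised independently as 1-D weighted medians.
Total weight W = 702; half = 351.
x-coordinate, sorted with cumulative weight:
  x=0 (Alpha, w=10) cum 10
  x=1 (Gamma, w=110) cum 120
  x=2 (Eta, w=275) cum 395  ← median
  x=3 (Epsilon, w=100) cum 495
  x=8 (Theta, w=7) cum 502
  x=9 (Zeta, w=30) cum 532
  x=10 (Delta, w=70) cum 602
  x=14 (Beta, w=100) cum 702
⇒ x* = 2
y-coordinate, sorted with cumulative weight:
  y=3 (Delta, w=70) cum 70
  y=4 (Theta, w=7) cum 77
  y=5 (Gamma, w=110) cum 187
  y=7 (Alpha, w=10) cum 197
  y=8 (Zeta, w=30) cum 227
  y=8 (Eta, w=275) cum 502  ← median
  y=11 (Epsilon, w=100) cum 602
  y=15 (Beta, w=100) cum 702
⇒ y* = 8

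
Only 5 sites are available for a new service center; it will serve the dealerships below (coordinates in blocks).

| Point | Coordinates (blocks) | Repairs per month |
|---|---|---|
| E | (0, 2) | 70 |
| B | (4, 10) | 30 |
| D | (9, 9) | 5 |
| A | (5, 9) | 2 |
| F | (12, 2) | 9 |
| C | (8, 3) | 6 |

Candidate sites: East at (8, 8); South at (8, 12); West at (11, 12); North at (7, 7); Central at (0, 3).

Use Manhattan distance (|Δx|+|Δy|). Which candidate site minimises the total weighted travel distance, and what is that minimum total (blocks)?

Total weighted distance at each candidate:
  East (8, 8): total = 1298
  South (8, 12): total = 1652
  West (11, 12): total = 1954
  North (7, 7): total = 1168
  Central (0, 3): total = 662
Minimum is at Central with total 662 blocks.

Central, total 662 blocks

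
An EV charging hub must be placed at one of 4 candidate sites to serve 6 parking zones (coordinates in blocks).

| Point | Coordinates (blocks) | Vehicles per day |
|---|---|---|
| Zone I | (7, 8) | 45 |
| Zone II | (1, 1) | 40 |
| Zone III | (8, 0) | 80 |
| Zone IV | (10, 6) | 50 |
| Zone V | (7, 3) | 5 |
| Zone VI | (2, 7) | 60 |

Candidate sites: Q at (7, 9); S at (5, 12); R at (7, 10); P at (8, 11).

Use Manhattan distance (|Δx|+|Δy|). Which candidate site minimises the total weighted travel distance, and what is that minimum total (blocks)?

Total weighted distance at each candidate:
  Q (7, 9): total = 2155
  S (5, 12): total = 3155
  R (7, 10): total = 2435
  P (8, 11): total = 2735
Minimum is at Q with total 2155 blocks.

Q, total 2155 blocks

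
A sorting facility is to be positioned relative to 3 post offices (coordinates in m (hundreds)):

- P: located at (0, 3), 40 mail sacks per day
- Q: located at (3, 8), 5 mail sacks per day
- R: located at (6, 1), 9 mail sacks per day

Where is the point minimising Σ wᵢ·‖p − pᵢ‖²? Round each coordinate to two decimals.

The minimiser of Σwᵢ‖p−pᵢ‖² is the weighted centroid p* = (Σwᵢpᵢ)/(Σwᵢ).
Σwᵢ = 54.
Σwᵢxᵢ = 40·0 + 5·3 + 9·6 = 69.
Σwᵢyᵢ = 40·3 + 5·8 + 9·1 = 169.
x* = 69/54 = 1.28, y* = 169/54 = 3.13.

(1.28, 3.13)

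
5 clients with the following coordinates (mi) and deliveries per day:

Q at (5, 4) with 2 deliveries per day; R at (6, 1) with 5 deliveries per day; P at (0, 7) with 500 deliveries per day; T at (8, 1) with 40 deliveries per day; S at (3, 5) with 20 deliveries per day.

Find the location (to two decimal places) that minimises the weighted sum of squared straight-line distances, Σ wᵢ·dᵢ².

The minimiser of Σwᵢ‖p−pᵢ‖² is the weighted centroid p* = (Σwᵢpᵢ)/(Σwᵢ).
Σwᵢ = 567.
Σwᵢxᵢ = 2·5 + 5·6 + 500·0 + 40·8 + 20·3 = 420.
Σwᵢyᵢ = 2·4 + 5·1 + 500·7 + 40·1 + 20·5 = 3653.
x* = 420/567 = 0.74, y* = 3653/567 = 6.44.

(0.74, 6.44)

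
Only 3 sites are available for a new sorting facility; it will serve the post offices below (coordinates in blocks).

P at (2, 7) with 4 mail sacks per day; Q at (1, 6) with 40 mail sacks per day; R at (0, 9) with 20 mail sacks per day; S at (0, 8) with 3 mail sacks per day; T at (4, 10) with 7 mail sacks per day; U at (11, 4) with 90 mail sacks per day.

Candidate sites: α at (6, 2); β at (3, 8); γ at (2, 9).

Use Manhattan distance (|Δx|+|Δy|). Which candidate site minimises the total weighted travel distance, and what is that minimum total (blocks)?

Total weighted distance at each candidate:
  α (6, 2): total = 1392
  β (3, 8): total = 1358
  γ (2, 9): total = 1498
Minimum is at β with total 1358 blocks.

β, total 1358 blocks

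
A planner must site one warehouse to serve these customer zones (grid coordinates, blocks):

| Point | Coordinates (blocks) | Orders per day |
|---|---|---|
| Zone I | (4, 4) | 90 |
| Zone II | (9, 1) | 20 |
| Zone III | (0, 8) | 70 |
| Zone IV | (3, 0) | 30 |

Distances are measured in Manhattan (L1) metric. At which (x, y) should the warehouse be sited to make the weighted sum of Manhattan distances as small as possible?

Manhattan distance separates: Σwᵢ(|x−xᵢ|+|y−yᵢ|) = Σwᵢ|x−xᵢ| + Σwᵢ|y−yᵢ|, so x and y are optimised independently as 1-D weighted medians.
Total weight W = 210; half = 105.
x-coordinate, sorted with cumulative weight:
  x=0 (Zone III, w=70) cum 70
  x=3 (Zone IV, w=30) cum 100
  x=4 (Zone I, w=90) cum 190  ← median
  x=9 (Zone II, w=20) cum 210
⇒ x* = 4
y-coordinate, sorted with cumulative weight:
  y=0 (Zone IV, w=30) cum 30
  y=1 (Zone II, w=20) cum 50
  y=4 (Zone I, w=90) cum 140  ← median
  y=8 (Zone III, w=70) cum 210
⇒ y* = 4

(4, 4)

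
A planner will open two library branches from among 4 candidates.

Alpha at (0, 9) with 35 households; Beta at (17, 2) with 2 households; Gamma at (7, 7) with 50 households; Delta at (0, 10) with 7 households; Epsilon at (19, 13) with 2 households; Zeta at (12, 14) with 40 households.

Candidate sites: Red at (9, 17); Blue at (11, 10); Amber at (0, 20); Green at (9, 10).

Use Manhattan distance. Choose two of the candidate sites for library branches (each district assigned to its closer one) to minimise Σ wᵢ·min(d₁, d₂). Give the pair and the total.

{Blue, Green}, total 913

Evaluate every pair (each demand assigned to the nearer of the two):
  {Blue, Green}: total = 913
  {Red, Green}: total = 961
  {Amber, Green}: total = 1001
  {Blue, Amber}: total = 1055
  {Red, Blue}: total = 1097
  {Red, Amber}: total = 1369
Best pair: {Blue, Green} with total 913.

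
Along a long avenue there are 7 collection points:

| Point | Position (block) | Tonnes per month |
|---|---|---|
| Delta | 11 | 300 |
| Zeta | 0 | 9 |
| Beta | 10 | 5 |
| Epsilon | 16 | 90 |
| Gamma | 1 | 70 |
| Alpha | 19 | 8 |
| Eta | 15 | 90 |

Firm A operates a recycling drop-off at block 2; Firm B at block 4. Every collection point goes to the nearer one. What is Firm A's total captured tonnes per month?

79

The indifferent point is the midpoint (2+4)/2 = 3; collection points left of it (closer to Firm A at 2) go to Firm A, those right go to Firm B.
  Zeta at 0 (w=9) → Firm A
  Gamma at 1 (w=70) → Firm A
  Beta at 10 (w=5) → Firm B
  Delta at 11 (w=300) → Firm B
  Eta at 15 (w=90) → Firm B
  Epsilon at 16 (w=90) → Firm B
  Alpha at 19 (w=8) → Firm B
Firm A captures 79; Firm B captures 493.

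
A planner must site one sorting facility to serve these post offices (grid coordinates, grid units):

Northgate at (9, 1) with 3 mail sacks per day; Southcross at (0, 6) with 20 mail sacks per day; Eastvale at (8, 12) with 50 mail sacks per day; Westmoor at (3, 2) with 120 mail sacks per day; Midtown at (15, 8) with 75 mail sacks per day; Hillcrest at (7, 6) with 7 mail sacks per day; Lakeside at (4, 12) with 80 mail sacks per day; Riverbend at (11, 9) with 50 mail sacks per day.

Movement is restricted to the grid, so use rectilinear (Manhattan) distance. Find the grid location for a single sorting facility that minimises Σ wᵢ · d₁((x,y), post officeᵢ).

Manhattan distance separates: Σwᵢ(|x−xᵢ|+|y−yᵢ|) = Σwᵢ|x−xᵢ| + Σwᵢ|y−yᵢ|, so x and y are optimised independently as 1-D weighted medians.
Total weight W = 405; half = 202.5.
x-coordinate, sorted with cumulative weight:
  x=0 (Southcross, w=20) cum 20
  x=3 (Westmoor, w=120) cum 140
  x=4 (Lakeside, w=80) cum 220  ← median
  x=7 (Hillcrest, w=7) cum 227
  x=8 (Eastvale, w=50) cum 277
  x=9 (Northgate, w=3) cum 280
  x=11 (Riverbend, w=50) cum 330
  x=15 (Midtown, w=75) cum 405
⇒ x* = 4
y-coordinate, sorted with cumulative weight:
  y=1 (Northgate, w=3) cum 3
  y=2 (Westmoor, w=120) cum 123
  y=6 (Southcross, w=20) cum 143
  y=6 (Hillcrest, w=7) cum 150
  y=8 (Midtown, w=75) cum 225  ← median
  y=9 (Riverbend, w=50) cum 275
  y=12 (Eastvale, w=50) cum 325
  y=12 (Lakeside, w=80) cum 405
⇒ y* = 8

(4, 8)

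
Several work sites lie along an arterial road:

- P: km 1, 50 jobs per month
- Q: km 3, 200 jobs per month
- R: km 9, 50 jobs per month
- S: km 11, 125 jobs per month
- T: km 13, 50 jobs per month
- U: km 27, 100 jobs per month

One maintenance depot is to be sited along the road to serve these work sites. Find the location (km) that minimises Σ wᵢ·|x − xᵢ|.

x = 9

For a sum of weighted absolute distances on a line, the optimum is the weighted median (not the mean). Total weight W = 575; half-weight = 287.5.
Sort by position and accumulate weight:
  km 1 (P, w=50) → cum 50
  km 3 (Q, w=200) → cum 250
  km 9 (R, w=50) → cum 300  ≥ 287.5 → median here
  km 11 (S, w=125) → cum 425
  km 13 (T, w=50) → cum 475
  km 27 (U, w=100) → cum 575
Optimal location: km 9.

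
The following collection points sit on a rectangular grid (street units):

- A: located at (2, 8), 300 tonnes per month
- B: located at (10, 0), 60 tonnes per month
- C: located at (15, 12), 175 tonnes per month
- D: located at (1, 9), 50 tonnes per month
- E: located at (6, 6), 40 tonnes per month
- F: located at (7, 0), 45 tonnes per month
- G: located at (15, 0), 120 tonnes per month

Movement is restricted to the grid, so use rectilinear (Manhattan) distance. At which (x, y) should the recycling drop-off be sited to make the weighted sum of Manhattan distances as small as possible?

(7, 8)

Manhattan distance separates: Σwᵢ(|x−xᵢ|+|y−yᵢ|) = Σwᵢ|x−xᵢ| + Σwᵢ|y−yᵢ|, so x and y are optimised independently as 1-D weighted medians.
Total weight W = 790; half = 395.
x-coordinate, sorted with cumulative weight:
  x=1 (D, w=50) cum 50
  x=2 (A, w=300) cum 350
  x=6 (E, w=40) cum 390
  x=7 (F, w=45) cum 435  ← median
  x=10 (B, w=60) cum 495
  x=15 (C, w=175) cum 670
  x=15 (G, w=120) cum 790
⇒ x* = 7
y-coordinate, sorted with cumulative weight:
  y=0 (B, w=60) cum 60
  y=0 (F, w=45) cum 105
  y=0 (G, w=120) cum 225
  y=6 (E, w=40) cum 265
  y=8 (A, w=300) cum 565  ← median
  y=9 (D, w=50) cum 615
  y=12 (C, w=175) cum 790
⇒ y* = 8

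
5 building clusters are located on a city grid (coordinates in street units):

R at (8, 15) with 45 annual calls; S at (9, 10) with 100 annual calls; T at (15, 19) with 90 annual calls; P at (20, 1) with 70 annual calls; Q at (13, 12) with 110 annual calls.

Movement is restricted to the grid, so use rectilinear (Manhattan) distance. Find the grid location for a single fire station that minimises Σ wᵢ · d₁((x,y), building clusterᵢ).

(13, 12)

Manhattan distance separates: Σwᵢ(|x−xᵢ|+|y−yᵢ|) = Σwᵢ|x−xᵢ| + Σwᵢ|y−yᵢ|, so x and y are optimised independently as 1-D weighted medians.
Total weight W = 415; half = 207.5.
x-coordinate, sorted with cumulative weight:
  x=8 (R, w=45) cum 45
  x=9 (S, w=100) cum 145
  x=13 (Q, w=110) cum 255  ← median
  x=15 (T, w=90) cum 345
  x=20 (P, w=70) cum 415
⇒ x* = 13
y-coordinate, sorted with cumulative weight:
  y=1 (P, w=70) cum 70
  y=10 (S, w=100) cum 170
  y=12 (Q, w=110) cum 280  ← median
  y=15 (R, w=45) cum 325
  y=19 (T, w=90) cum 415
⇒ y* = 12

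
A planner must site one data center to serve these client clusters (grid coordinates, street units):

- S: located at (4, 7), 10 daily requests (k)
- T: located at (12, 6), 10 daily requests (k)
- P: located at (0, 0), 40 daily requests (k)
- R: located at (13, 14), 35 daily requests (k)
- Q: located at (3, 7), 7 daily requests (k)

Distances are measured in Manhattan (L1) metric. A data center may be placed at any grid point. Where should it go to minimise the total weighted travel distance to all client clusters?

Manhattan distance separates: Σwᵢ(|x−xᵢ|+|y−yᵢ|) = Σwᵢ|x−xᵢ| + Σwᵢ|y−yᵢ|, so x and y are optimised independently as 1-D weighted medians.
Total weight W = 102; half = 51.
x-coordinate, sorted with cumulative weight:
  x=0 (P, w=40) cum 40
  x=3 (Q, w=7) cum 47
  x=4 (S, w=10) cum 57  ← median
  x=12 (T, w=10) cum 67
  x=13 (R, w=35) cum 102
⇒ x* = 4
y-coordinate, sorted with cumulative weight:
  y=0 (P, w=40) cum 40
  y=6 (T, w=10) cum 50
  y=7 (S, w=10) cum 60  ← median
  y=7 (Q, w=7) cum 67
  y=14 (R, w=35) cum 102
⇒ y* = 7

(4, 7)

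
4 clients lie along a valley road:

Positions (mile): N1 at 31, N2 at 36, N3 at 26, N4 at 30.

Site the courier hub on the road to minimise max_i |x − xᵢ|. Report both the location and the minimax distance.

location 31, max distance 5

The 1-center on a line is the midpoint of the two extreme points: leftmost at 26, rightmost at 36.
Optimal location = (26 + 36)/2 = 31; maximum distance = (36 − 26)/2 = 5.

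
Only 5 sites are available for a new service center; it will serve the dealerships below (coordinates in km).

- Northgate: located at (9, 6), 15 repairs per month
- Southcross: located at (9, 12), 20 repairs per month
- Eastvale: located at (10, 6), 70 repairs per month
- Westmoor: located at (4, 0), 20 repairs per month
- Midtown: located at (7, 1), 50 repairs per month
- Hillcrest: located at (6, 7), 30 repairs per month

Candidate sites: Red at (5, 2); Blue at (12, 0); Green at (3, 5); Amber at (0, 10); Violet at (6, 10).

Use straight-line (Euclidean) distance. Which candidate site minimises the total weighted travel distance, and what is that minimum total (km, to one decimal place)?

Total weighted distance at each candidate:
  Red (5, 2): total = 1058.0
  Blue (12, 0): total = 1482.3
  Green (3, 5): total = 1263.6
  Amber (0, 10): total = 2072.8
  Violet (6, 10): total = 1289.8
Minimum is at Red with total 1058.0 km.

Red, total 1058.0 km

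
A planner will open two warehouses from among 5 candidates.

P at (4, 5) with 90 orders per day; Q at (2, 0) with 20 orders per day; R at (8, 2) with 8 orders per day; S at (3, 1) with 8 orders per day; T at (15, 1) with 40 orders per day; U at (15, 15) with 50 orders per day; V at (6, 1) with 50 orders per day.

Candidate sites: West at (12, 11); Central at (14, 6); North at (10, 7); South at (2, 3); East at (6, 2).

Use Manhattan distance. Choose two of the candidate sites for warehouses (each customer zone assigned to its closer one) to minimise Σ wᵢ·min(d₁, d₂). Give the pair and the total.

Evaluate every pair (each demand assigned to the nearer of the two):
  {Central, East}: total = 1408
  {West, East}: total = 1418
  {Central, South}: total = 1540
  {West, South}: total = 1670
  {North, East}: total = 1718
  {North, South}: total = 1890
  {South, East}: total = 2010
  {Central, North}: total = 2420
  {West, North}: total = 2470
  {West, Central}: total = 2798
Best pair: {Central, East} with total 1408.

{Central, East}, total 1408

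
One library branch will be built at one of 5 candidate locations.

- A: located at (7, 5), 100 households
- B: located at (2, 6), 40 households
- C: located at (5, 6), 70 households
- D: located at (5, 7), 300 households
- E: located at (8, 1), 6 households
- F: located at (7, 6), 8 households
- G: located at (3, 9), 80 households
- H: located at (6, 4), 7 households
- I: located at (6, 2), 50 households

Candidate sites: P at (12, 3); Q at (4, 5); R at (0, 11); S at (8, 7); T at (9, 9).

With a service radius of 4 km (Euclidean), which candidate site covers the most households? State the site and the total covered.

Q, covering 575

Coverage radius r = 4 km; a point is covered iff (Δx)²+(Δy)² ≤ 4² = 16.
  P (12, 3): covers {none} → 0
  Q (4, 5): covers {A, B, C, D, F, H, I} → 575
  R (0, 11): covers {G} → 80
  S (8, 7): covers {A, C, D, F, H} → 485
  T (9, 9): covers {F} → 8
Maximum coverage at Q: 575 households.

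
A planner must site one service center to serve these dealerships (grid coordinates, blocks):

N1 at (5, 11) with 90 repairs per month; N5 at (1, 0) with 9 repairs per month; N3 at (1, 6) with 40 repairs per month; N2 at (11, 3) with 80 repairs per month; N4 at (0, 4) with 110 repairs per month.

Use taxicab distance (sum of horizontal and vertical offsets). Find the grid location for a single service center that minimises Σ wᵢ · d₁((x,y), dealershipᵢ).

Manhattan distance separates: Σwᵢ(|x−xᵢ|+|y−yᵢ|) = Σwᵢ|x−xᵢ| + Σwᵢ|y−yᵢ|, so x and y are optimised independently as 1-D weighted medians.
Total weight W = 329; half = 164.5.
x-coordinate, sorted with cumulative weight:
  x=0 (N4, w=110) cum 110
  x=1 (N5, w=9) cum 119
  x=1 (N3, w=40) cum 159
  x=5 (N1, w=90) cum 249  ← median
  x=11 (N2, w=80) cum 329
⇒ x* = 5
y-coordinate, sorted with cumulative weight:
  y=0 (N5, w=9) cum 9
  y=3 (N2, w=80) cum 89
  y=4 (N4, w=110) cum 199  ← median
  y=6 (N3, w=40) cum 239
  y=11 (N1, w=90) cum 329
⇒ y* = 4

(5, 4)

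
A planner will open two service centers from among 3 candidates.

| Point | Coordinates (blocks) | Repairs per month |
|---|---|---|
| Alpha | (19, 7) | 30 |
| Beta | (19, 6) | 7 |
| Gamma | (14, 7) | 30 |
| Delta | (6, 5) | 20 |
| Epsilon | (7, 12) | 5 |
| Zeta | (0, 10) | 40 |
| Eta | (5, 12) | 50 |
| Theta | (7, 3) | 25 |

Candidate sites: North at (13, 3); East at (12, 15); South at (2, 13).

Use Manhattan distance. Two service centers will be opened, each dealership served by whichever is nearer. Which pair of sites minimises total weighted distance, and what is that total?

{North, South}, total 1273

Evaluate every pair (each demand assigned to the nearer of the two):
  {North, South}: total = 1273
  {East, South}: total = 1907
  {North, East}: total = 2063
Best pair: {North, South} with total 1273.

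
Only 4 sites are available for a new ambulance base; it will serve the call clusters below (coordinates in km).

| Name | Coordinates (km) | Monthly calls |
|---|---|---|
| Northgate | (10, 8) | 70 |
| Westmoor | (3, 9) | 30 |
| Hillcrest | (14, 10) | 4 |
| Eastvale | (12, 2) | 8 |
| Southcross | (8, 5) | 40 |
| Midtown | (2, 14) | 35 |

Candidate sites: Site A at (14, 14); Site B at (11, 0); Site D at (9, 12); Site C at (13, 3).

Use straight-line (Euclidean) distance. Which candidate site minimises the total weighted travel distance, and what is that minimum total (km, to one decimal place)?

Site D, total 1132.6 km

Total weighted distance at each candidate:
  Site A (14, 14): total = 1833.3
  Site B (11, 0): total = 1801.0
  Site D (9, 12): total = 1132.6
  Site C (13, 3): total = 1557.5
Minimum is at Site D with total 1132.6 km.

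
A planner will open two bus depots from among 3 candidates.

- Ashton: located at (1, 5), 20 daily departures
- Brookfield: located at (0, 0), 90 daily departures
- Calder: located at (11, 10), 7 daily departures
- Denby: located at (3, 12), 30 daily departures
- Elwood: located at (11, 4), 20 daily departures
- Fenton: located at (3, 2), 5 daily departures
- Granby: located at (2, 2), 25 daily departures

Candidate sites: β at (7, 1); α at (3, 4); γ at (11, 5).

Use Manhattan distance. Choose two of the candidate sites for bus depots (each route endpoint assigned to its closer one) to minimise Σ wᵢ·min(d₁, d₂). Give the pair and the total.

Evaluate every pair (each demand assigned to the nearer of the two):
  {α, γ}: total = 1070
  {β, α}: total = 1246
  {β, γ}: total = 1600
Best pair: {α, γ} with total 1070.

{α, γ}, total 1070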